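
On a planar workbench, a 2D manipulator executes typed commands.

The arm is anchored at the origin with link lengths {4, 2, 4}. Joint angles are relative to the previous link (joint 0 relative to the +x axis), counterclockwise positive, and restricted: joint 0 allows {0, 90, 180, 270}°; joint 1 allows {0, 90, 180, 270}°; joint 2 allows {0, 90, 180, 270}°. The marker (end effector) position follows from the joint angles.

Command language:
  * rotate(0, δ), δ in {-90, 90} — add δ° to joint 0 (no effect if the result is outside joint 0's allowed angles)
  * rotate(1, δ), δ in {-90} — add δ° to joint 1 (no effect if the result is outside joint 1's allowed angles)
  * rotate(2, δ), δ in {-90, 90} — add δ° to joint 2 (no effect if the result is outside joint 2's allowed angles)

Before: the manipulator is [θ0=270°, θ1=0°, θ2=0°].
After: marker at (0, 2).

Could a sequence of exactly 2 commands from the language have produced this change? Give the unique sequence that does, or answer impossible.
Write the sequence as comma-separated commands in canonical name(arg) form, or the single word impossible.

rotate(1, -90), rotate(1, -90)

from: [θ0=270°, θ1=0°, θ2=0°]
1. rotate(1, -90) → [θ0=270°, θ1=270°, θ2=0°]
2. rotate(1, -90) → [θ0=270°, θ1=180°, θ2=0°]
no rival 2-sequence matches.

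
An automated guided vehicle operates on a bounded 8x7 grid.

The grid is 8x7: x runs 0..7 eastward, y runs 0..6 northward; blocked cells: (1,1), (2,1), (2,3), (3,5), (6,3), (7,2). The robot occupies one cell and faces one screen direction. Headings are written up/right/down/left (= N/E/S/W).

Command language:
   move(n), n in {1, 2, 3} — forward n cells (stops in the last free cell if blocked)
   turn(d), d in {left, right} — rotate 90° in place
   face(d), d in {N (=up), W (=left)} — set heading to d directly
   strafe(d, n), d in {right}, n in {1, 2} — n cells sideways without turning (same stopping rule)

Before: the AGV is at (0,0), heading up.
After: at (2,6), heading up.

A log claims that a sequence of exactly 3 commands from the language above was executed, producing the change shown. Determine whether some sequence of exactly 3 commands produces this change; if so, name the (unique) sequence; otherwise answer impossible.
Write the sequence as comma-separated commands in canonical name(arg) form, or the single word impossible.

key: order matters: swapping move(3) and strafe(right, 2) lands elsewhere
t0: at (0,0), heading up
[1] after move(3): at (0,3), heading up
[2] after move(3): at (0,6), heading up
[3] after strafe(right, 2): at (2,6), heading up
no other 3-command option fits: unique.

move(3), move(3), strafe(right, 2)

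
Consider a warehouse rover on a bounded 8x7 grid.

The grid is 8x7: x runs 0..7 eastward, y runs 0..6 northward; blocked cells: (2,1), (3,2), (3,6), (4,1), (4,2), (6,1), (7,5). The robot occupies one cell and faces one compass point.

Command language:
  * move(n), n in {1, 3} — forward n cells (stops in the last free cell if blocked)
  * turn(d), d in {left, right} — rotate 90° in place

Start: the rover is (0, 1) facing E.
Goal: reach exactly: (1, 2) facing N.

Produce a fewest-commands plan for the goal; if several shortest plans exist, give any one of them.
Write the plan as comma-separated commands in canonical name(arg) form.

move(3), turn(left), move(1)

start: (0, 1) facing E
t=1 move(3) ⇒ (1, 1) facing E
t=2 turn(left) ⇒ (1, 1) facing N
t=3 move(1) ⇒ (1, 2) facing N
nothing shorter than 3 reaches the goal.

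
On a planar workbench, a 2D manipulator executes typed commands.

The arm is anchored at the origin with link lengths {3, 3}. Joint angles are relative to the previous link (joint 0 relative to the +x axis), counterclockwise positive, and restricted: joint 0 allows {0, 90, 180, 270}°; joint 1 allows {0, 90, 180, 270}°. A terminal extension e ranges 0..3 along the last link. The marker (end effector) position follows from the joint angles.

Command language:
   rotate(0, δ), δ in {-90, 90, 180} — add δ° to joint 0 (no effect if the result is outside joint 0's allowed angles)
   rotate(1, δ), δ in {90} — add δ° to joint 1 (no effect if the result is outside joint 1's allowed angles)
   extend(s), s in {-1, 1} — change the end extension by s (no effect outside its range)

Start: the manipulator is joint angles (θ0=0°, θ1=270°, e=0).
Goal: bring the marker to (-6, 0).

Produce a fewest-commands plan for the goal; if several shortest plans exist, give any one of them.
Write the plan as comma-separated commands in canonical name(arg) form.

rotate(1, 90), rotate(0, 180)

t0: joint angles (θ0=0°, θ1=270°, e=0)
[1] after rotate(1, 90): joint angles (θ0=0°, θ1=0°, e=0)
[2] after rotate(0, 180): joint angles (θ0=180°, θ1=0°, e=0)
no 1-step plan works, so 2 is optimal.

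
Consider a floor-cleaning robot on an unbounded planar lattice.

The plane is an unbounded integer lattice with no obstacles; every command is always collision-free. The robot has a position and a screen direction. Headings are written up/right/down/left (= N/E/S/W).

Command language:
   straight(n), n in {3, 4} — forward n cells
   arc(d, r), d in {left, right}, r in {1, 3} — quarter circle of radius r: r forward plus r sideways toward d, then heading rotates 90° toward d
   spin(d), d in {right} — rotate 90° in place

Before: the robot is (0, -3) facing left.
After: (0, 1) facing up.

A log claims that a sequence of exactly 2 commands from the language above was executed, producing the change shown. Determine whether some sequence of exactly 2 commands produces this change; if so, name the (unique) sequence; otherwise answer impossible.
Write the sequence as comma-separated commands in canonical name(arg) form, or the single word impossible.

spin(right), straight(4)

key: running straight(4) before spin(right) would end elsewhere — order is forced
initial: (0, -3) facing left
step 1 (spin(right)): (0, -3) facing up
step 2 (straight(4)): (0, 1) facing up
uniquely the one of 49 2-step routes that fits.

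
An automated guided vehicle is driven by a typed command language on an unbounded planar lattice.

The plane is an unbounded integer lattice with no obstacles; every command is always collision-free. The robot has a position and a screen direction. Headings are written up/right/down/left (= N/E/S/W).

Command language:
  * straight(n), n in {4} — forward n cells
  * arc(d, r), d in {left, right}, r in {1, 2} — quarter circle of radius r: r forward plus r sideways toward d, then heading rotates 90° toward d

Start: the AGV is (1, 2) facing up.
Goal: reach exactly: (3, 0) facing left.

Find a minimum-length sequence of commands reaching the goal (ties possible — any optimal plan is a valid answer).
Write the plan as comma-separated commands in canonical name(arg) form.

initial: (1, 2) facing up
t=1 arc(right, 1) ⇒ (2, 3) facing right
t=2 arc(right, 2) ⇒ (4, 1) facing down
t=3 arc(right, 1) ⇒ (3, 0) facing left
nothing shorter than 3 reaches the goal.

arc(right, 1), arc(right, 2), arc(right, 1)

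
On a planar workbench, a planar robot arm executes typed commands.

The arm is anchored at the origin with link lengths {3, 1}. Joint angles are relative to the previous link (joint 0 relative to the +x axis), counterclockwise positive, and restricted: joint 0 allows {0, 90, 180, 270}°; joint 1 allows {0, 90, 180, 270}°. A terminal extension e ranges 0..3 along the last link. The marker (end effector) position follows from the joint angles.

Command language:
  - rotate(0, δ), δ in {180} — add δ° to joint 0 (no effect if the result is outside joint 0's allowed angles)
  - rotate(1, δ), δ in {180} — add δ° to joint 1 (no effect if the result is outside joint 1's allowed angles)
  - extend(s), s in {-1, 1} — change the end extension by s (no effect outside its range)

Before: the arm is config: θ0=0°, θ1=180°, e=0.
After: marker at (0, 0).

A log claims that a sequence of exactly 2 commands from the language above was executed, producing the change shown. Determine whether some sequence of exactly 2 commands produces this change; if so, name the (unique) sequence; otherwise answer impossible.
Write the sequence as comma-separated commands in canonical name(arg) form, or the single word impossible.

begin: config: θ0=0°, θ1=180°, e=0
1. extend(1) → config: θ0=0°, θ1=180°, e=1
2. extend(1) → config: θ0=0°, θ1=180°, e=2
all 16 alternatives checked — unique.

extend(1), extend(1)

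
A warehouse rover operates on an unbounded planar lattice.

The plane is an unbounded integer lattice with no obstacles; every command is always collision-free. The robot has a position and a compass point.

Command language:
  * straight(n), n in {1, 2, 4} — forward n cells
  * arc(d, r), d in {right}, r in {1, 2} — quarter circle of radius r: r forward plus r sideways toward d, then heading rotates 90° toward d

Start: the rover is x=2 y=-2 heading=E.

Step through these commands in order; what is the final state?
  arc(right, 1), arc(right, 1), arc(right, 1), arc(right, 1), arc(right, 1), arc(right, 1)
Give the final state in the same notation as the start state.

begin: x=2 y=-2 heading=E
t=1 arc(right, 1) ⇒ x=3 y=-3 heading=S
t=2 arc(right, 1) ⇒ x=2 y=-4 heading=W
t=3 arc(right, 1) ⇒ x=1 y=-3 heading=N
t=4 arc(right, 1) ⇒ x=2 y=-2 heading=E
t=5 arc(right, 1) ⇒ x=3 y=-3 heading=S
t=6 arc(right, 1) ⇒ x=2 y=-4 heading=W

x=2 y=-4 heading=W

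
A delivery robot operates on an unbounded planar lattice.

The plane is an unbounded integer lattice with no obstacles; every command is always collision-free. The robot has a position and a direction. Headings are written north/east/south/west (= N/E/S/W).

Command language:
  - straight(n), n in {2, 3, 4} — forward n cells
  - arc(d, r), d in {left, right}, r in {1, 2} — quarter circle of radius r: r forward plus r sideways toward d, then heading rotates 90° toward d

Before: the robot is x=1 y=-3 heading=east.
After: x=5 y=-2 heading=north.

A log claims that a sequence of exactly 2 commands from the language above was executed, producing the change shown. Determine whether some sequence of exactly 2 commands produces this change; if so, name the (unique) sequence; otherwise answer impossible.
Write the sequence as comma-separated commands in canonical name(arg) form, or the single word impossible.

key: order matters: swapping straight(3) and arc(left, 1) lands elsewhere
begin: x=1 y=-3 heading=east
step 1 (straight(3)): x=4 y=-3 heading=east
step 2 (arc(left, 1)): x=5 y=-2 heading=north
no rival 2-sequence matches.

straight(3), arc(left, 1)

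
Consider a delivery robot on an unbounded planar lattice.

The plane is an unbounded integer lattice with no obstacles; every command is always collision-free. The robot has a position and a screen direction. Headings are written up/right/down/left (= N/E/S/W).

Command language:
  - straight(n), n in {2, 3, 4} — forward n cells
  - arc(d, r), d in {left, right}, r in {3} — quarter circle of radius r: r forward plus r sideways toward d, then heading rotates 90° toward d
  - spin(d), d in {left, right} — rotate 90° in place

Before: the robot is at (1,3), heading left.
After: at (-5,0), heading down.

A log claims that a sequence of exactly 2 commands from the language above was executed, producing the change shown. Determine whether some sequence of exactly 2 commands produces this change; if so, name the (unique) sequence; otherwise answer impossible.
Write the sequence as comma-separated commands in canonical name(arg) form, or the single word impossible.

key: order matters: swapping straight(3) and arc(left, 3) lands elsewhere
t0: at (1,3), heading left
1. straight(3) → at (-2,3), heading left
2. arc(left, 3) → at (-5,0), heading down
no other 2-command option fits: unique.

straight(3), arc(left, 3)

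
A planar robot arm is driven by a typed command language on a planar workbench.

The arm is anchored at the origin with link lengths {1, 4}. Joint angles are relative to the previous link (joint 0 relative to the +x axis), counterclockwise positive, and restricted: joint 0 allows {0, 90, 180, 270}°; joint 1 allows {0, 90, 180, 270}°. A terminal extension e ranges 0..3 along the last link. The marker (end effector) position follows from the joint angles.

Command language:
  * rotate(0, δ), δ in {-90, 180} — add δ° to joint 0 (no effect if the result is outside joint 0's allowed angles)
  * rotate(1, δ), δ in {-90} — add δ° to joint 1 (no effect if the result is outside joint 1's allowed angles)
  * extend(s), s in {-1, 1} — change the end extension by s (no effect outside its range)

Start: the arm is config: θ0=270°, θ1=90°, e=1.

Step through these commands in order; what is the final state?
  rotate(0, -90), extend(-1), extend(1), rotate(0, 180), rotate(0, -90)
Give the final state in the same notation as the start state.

from: config: θ0=270°, θ1=90°, e=1
[1] after rotate(0, -90): config: θ0=180°, θ1=90°, e=1
[2] after extend(-1): config: θ0=180°, θ1=90°, e=0
[3] after extend(1): config: θ0=180°, θ1=90°, e=1
[4] after rotate(0, 180): config: θ0=0°, θ1=90°, e=1
[5] after rotate(0, -90): config: θ0=270°, θ1=90°, e=1

config: θ0=270°, θ1=90°, e=1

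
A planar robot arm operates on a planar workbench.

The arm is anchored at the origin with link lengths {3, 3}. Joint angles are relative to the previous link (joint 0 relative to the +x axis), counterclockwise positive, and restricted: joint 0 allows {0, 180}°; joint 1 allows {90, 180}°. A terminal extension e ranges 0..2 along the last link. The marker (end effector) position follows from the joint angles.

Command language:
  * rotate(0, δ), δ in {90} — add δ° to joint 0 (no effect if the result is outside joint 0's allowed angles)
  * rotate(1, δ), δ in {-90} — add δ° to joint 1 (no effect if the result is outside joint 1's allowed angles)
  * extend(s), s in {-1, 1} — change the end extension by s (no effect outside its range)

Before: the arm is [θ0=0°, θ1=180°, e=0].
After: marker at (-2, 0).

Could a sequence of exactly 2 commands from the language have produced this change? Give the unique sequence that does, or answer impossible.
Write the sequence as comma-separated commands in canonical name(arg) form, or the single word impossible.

extend(1), extend(1)

initial: [θ0=0°, θ1=180°, e=0]
step 1 (extend(1)): [θ0=0°, θ1=180°, e=1]
step 2 (extend(1)): [θ0=0°, θ1=180°, e=2]
no other 2-command option fits: unique.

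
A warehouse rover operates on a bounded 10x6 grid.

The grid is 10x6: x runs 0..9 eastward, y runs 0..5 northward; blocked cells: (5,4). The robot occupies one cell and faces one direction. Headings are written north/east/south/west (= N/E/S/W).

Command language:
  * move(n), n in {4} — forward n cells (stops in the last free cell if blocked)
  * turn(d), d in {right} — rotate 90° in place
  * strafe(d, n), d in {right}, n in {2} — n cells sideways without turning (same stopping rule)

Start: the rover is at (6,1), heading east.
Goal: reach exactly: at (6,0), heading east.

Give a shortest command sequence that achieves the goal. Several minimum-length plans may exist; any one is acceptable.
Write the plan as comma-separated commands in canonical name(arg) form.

from: at (6,1), heading east
1. strafe(right, 2) → at (6,0), heading east
nothing shorter than 1 reaches the goal.

strafe(right, 2)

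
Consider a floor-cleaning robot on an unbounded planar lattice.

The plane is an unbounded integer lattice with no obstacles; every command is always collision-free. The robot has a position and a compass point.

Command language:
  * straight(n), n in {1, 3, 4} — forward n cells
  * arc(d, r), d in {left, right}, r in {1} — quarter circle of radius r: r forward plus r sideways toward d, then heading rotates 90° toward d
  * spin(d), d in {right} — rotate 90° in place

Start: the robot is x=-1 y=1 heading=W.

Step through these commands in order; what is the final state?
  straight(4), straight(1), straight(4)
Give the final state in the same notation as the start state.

x=-10 y=1 heading=W

begin: x=-1 y=1 heading=W
1. straight(4) → x=-5 y=1 heading=W
2. straight(1) → x=-6 y=1 heading=W
3. straight(4) → x=-10 y=1 heading=W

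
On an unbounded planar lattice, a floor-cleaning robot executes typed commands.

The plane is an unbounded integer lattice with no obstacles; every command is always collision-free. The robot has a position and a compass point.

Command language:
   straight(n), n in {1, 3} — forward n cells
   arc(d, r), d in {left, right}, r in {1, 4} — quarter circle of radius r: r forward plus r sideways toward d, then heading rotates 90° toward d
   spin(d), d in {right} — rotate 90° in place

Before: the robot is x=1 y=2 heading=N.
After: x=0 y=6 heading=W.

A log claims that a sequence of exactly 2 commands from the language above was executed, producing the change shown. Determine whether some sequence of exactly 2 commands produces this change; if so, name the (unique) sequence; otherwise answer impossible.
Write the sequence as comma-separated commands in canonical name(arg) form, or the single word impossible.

straight(3), arc(left, 1)

key: cell and facing (now W) both changed — the 2 commands mix motion and turning
t0: x=1 y=2 heading=N
t=1 straight(3) ⇒ x=1 y=5 heading=N
t=2 arc(left, 1) ⇒ x=0 y=6 heading=W
all 49 alternatives checked — unique.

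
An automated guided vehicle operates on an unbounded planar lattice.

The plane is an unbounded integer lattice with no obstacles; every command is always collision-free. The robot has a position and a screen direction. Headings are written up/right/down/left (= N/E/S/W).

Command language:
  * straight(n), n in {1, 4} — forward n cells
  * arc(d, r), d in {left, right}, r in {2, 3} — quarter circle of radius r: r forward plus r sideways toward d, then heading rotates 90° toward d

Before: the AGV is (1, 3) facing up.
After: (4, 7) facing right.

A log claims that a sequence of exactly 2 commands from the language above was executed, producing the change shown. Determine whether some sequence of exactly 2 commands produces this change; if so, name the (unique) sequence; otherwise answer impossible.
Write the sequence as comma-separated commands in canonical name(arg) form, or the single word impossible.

key: order matters: swapping straight(1) and arc(right, 3) lands elsewhere
initial: (1, 3) facing up
t=1 straight(1) ⇒ (1, 4) facing up
t=2 arc(right, 3) ⇒ (4, 7) facing right
all 36 alternatives checked — unique.

straight(1), arc(right, 3)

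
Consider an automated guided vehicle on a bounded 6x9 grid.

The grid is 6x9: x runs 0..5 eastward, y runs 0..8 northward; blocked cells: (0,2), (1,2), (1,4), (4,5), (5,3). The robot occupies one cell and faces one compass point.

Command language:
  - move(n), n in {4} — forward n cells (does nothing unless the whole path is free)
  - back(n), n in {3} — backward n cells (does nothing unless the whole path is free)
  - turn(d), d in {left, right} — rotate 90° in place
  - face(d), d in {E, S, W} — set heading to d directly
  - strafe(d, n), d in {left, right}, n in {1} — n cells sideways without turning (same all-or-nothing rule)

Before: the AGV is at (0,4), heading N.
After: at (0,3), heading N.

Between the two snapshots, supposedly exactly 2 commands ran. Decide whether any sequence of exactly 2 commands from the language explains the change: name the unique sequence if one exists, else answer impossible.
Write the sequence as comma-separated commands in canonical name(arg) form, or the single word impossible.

all 81 sequences checked — none match.

impossible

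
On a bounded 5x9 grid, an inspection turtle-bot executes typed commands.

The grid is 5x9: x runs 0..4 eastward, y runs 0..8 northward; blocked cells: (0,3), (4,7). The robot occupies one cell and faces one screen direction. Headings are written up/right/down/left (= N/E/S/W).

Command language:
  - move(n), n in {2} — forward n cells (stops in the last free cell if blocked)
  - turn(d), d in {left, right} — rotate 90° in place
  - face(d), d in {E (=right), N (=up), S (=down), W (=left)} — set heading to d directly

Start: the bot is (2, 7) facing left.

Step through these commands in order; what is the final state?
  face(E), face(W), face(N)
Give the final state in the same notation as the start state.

start: (2, 7) facing left
step 1 (face(E)): (2, 7) facing right
step 2 (face(W)): (2, 7) facing left
step 3 (face(N)): (2, 7) facing up

(2, 7) facing up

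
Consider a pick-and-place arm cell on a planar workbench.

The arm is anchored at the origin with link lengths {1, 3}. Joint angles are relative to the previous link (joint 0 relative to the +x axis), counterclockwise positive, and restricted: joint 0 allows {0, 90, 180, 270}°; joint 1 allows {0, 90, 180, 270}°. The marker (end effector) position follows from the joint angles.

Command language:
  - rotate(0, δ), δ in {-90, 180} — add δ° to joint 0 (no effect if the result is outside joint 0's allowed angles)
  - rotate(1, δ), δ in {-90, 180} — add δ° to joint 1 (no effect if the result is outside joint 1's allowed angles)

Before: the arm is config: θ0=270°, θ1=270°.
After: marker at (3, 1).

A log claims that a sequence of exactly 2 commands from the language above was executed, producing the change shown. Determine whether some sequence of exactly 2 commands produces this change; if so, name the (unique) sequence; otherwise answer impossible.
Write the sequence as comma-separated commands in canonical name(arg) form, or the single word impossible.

t0: config: θ0=270°, θ1=270°
step 1 (rotate(0, -90)): config: θ0=180°, θ1=270°
step 2 (rotate(0, -90)): config: θ0=90°, θ1=270°
no other 2-command option fits: unique.

rotate(0, -90), rotate(0, -90)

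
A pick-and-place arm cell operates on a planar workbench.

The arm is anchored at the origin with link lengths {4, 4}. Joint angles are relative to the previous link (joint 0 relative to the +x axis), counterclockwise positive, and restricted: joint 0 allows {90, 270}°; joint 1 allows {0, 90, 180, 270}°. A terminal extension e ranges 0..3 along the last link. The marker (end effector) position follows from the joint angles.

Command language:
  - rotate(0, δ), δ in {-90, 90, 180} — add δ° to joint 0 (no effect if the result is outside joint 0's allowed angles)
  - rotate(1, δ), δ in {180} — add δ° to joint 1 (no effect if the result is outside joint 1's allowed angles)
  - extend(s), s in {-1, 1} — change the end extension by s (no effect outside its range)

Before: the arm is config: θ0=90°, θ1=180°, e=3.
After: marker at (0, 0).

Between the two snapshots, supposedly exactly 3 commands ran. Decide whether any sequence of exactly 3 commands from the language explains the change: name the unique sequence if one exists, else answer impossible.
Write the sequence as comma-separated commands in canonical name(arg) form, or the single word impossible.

initial: config: θ0=90°, θ1=180°, e=3
1. extend(-1) → config: θ0=90°, θ1=180°, e=2
2. extend(-1) → config: θ0=90°, θ1=180°, e=1
3. extend(-1) → config: θ0=90°, θ1=180°, e=0
no other 3-command option fits: unique.

extend(-1), extend(-1), extend(-1)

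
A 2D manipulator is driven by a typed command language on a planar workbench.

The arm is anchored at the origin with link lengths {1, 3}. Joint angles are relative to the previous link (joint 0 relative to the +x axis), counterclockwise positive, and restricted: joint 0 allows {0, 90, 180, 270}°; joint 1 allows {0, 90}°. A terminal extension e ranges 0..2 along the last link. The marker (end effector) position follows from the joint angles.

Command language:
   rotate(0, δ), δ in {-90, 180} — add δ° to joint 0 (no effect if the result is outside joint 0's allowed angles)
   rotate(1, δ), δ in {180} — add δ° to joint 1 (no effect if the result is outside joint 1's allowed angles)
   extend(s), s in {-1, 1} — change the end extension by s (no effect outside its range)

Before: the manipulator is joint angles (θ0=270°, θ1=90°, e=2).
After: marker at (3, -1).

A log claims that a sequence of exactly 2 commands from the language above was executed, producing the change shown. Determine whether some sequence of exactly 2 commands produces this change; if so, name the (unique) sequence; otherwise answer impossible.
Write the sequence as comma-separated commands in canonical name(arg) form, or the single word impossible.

extend(-1), extend(-1)

start: joint angles (θ0=270°, θ1=90°, e=2)
[1] after extend(-1): joint angles (θ0=270°, θ1=90°, e=1)
[2] after extend(-1): joint angles (θ0=270°, θ1=90°, e=0)
all 25 alternatives checked — unique.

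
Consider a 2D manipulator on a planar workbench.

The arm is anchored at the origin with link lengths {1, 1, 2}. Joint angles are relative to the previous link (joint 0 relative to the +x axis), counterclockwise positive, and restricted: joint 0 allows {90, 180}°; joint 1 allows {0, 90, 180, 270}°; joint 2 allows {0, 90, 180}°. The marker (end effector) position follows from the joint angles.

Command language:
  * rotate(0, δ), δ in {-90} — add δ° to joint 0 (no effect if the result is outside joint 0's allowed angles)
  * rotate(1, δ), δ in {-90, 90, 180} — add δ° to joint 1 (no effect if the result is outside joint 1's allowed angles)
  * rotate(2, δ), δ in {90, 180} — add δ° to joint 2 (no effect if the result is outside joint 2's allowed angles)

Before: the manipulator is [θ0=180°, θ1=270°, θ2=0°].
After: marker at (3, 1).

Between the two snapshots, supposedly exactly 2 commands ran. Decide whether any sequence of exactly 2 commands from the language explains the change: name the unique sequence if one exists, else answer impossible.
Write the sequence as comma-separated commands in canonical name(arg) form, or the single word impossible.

rotate(0, -90), rotate(0, -90)

start: [θ0=180°, θ1=270°, θ2=0°]
1. rotate(0, -90) → [θ0=90°, θ1=270°, θ2=0°]
2. rotate(0, -90) → [θ0=90°, θ1=270°, θ2=0°]
no other 2-command option fits: unique.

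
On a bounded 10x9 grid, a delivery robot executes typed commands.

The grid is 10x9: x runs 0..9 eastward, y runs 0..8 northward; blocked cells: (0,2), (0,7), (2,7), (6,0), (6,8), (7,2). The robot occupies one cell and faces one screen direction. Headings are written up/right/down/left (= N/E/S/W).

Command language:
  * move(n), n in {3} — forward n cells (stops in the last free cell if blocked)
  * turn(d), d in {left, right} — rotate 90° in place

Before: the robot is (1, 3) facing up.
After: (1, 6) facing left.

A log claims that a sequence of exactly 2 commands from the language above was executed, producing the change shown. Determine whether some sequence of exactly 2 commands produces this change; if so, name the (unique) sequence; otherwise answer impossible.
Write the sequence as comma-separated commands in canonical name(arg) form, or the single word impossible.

key: running turn(left) before move(3) would end elsewhere — order is forced
begin: (1, 3) facing up
step 1 (move(3)): (1, 6) facing up
step 2 (turn(left)): (1, 6) facing left
uniquely the one of 9 2-step routes that fits.

move(3), turn(left)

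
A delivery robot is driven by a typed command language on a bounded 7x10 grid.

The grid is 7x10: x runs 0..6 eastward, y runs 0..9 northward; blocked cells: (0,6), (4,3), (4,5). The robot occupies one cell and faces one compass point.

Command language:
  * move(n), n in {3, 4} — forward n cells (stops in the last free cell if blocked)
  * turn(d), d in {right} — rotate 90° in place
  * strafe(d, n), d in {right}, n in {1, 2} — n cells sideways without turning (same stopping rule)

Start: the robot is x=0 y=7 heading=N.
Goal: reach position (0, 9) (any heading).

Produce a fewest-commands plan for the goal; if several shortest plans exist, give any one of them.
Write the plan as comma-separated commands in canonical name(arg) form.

move(4)

t0: x=0 y=7 heading=N
[1] after move(4): x=0 y=9 heading=N
minimal: 1 command(s), checked below 1.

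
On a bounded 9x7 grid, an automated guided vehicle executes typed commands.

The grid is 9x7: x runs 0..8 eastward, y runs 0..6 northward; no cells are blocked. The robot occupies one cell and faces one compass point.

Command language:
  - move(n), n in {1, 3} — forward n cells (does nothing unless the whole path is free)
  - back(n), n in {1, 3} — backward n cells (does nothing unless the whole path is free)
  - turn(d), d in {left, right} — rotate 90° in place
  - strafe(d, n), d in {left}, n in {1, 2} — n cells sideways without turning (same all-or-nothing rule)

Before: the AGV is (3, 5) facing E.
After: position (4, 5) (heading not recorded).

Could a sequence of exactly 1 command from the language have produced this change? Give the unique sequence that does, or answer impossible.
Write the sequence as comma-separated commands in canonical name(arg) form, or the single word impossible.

move(1)

start: (3, 5) facing E
[1] after move(1): (4, 5) facing E
no other 1-command option fits: unique.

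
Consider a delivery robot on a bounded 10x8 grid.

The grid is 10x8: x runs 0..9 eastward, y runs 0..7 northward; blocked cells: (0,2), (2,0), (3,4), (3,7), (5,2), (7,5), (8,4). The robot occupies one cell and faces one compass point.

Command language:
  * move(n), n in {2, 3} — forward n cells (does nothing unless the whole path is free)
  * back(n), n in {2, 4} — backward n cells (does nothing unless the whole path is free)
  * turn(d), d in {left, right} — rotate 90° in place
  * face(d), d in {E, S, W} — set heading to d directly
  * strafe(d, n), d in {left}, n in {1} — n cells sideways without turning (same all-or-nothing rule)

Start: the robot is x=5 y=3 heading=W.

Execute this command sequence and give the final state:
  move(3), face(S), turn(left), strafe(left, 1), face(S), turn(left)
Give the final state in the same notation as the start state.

x=2 y=4 heading=E

t0: x=5 y=3 heading=W
1. move(3) → x=2 y=3 heading=W
2. face(S) → x=2 y=3 heading=S
3. turn(left) → x=2 y=3 heading=E
4. strafe(left, 1) → x=2 y=4 heading=E
5. face(S) → x=2 y=4 heading=S
6. turn(left) → x=2 y=4 heading=E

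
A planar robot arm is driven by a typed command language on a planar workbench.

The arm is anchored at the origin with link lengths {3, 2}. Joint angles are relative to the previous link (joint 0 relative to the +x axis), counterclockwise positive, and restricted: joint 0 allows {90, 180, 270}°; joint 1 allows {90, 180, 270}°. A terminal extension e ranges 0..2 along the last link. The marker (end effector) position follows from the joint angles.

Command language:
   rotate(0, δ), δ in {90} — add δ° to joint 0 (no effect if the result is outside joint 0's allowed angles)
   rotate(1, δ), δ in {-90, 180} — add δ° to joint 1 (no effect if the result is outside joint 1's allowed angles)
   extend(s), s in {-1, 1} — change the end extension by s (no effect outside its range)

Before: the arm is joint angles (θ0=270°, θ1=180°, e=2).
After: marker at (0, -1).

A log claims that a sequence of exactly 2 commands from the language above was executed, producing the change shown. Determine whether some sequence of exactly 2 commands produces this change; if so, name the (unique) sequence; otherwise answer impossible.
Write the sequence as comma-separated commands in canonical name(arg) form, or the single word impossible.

extend(-1), extend(-1)

begin: joint angles (θ0=270°, θ1=180°, e=2)
[1] after extend(-1): joint angles (θ0=270°, θ1=180°, e=1)
[2] after extend(-1): joint angles (θ0=270°, θ1=180°, e=0)
no rival 2-sequence matches.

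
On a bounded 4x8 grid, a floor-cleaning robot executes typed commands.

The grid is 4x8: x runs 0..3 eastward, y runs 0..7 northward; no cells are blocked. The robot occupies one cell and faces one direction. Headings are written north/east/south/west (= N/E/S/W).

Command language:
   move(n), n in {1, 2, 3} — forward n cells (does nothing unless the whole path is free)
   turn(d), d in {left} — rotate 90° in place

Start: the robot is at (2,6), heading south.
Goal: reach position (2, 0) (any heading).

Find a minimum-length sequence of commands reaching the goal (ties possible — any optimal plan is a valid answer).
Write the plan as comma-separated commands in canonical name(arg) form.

move(3), move(3)

t0: at (2,6), heading south
[1] after move(3): at (2,3), heading south
[2] after move(3): at (2,0), heading south
minimal: 2 command(s), checked below 2.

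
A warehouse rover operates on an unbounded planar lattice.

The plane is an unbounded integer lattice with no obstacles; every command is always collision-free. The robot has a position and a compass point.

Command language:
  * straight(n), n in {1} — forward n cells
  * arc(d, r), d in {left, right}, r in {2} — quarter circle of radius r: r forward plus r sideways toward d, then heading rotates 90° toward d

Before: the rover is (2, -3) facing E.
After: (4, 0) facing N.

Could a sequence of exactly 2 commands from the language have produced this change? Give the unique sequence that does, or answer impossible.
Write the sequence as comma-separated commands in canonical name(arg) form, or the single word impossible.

key: running straight(1) before arc(left, 2) would end elsewhere — order is forced
from: (2, -3) facing E
[1] after arc(left, 2): (4, -1) facing N
[2] after straight(1): (4, 0) facing N
no other 2-command option fits: unique.

arc(left, 2), straight(1)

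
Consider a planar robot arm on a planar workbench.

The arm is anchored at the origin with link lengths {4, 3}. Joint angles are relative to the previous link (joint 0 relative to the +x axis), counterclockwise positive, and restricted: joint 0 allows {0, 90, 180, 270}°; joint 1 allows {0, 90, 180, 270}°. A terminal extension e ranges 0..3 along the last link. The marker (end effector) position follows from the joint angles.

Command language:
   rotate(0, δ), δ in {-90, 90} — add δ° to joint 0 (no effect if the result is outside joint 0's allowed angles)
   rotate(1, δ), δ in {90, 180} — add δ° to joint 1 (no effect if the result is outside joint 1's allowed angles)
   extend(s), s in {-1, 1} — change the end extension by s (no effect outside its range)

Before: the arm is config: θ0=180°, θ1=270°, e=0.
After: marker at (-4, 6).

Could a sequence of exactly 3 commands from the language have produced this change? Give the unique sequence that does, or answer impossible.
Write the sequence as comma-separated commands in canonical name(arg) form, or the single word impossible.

extend(1), extend(1), extend(1)

from: config: θ0=180°, θ1=270°, e=0
t=1 extend(1) ⇒ config: θ0=180°, θ1=270°, e=1
t=2 extend(1) ⇒ config: θ0=180°, θ1=270°, e=2
t=3 extend(1) ⇒ config: θ0=180°, θ1=270°, e=3
all 216 alternatives checked — unique.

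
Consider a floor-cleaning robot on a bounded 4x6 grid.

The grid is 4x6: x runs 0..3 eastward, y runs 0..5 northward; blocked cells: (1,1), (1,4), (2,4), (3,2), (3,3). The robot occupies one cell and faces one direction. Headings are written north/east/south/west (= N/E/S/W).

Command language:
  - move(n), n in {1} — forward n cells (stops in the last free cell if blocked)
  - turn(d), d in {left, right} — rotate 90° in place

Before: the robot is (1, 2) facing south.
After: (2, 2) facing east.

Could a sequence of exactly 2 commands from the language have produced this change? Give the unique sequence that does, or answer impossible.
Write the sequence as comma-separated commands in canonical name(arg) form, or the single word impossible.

key: order matters: swapping turn(left) and move(1) lands elsewhere
begin: (1, 2) facing south
[1] after turn(left): (1, 2) facing east
[2] after move(1): (2, 2) facing east
uniquely the one of 9 2-step routes that fits.

turn(left), move(1)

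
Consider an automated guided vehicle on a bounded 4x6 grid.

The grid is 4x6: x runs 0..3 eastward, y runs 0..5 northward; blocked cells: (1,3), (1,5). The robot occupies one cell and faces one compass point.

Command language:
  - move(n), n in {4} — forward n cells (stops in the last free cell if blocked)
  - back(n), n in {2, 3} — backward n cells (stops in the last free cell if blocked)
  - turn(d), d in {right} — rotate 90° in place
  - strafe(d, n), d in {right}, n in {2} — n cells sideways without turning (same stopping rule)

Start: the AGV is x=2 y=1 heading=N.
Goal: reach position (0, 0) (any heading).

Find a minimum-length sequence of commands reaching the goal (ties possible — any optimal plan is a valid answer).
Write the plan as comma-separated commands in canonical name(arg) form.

start: x=2 y=1 heading=N
1. turn(right) → x=2 y=1 heading=E
2. back(3) → x=0 y=1 heading=E
3. strafe(right, 2) → x=0 y=0 heading=E
shorter routes all fall short; 3 is best.

turn(right), back(3), strafe(right, 2)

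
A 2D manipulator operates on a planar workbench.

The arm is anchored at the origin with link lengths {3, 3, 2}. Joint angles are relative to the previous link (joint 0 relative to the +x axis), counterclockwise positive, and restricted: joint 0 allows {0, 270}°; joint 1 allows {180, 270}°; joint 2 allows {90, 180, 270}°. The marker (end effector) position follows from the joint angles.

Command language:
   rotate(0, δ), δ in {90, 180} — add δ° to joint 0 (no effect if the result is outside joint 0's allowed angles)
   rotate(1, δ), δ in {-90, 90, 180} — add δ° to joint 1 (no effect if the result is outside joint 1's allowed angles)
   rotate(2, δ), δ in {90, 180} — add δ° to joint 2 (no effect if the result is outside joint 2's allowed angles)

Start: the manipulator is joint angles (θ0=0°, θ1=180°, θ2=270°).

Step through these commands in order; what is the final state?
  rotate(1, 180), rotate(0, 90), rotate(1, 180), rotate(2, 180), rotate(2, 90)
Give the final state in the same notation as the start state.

joint angles (θ0=0°, θ1=180°, θ2=180°)

initial: joint angles (θ0=0°, θ1=180°, θ2=270°)
1. rotate(1, 180) → joint angles (θ0=0°, θ1=180°, θ2=270°)
2. rotate(0, 90) → joint angles (θ0=0°, θ1=180°, θ2=270°)
3. rotate(1, 180) → joint angles (θ0=0°, θ1=180°, θ2=270°)
4. rotate(2, 180) → joint angles (θ0=0°, θ1=180°, θ2=90°)
5. rotate(2, 90) → joint angles (θ0=0°, θ1=180°, θ2=180°)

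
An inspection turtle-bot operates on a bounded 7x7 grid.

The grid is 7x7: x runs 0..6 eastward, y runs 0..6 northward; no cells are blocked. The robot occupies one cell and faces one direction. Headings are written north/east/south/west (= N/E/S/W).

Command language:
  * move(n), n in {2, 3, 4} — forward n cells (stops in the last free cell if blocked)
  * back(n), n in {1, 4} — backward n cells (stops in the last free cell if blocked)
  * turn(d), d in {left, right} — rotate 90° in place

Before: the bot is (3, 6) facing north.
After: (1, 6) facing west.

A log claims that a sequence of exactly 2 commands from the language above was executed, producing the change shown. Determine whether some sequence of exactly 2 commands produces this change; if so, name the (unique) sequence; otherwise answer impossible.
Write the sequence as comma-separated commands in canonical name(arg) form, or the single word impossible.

turn(left), move(2)

key: cell and facing (now W) both changed — the 2 commands mix motion and turning
initial: (3, 6) facing north
step 1 (turn(left)): (3, 6) facing west
step 2 (move(2)): (1, 6) facing west
no rival 2-sequence matches.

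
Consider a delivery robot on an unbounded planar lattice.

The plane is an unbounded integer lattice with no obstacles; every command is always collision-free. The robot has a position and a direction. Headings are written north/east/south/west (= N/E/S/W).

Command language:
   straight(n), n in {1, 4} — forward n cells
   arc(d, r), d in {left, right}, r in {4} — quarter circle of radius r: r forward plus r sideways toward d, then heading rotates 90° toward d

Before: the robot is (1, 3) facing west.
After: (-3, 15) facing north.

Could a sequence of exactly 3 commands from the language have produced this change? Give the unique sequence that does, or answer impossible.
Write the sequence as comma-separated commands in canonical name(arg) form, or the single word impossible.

key: running straight(4) before arc(right, 4) would end elsewhere — order is forced
begin: (1, 3) facing west
1. arc(right, 4) → (-3, 7) facing north
2. straight(4) → (-3, 11) facing north
3. straight(4) → (-3, 15) facing north
no other 3-command option fits: unique.

arc(right, 4), straight(4), straight(4)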